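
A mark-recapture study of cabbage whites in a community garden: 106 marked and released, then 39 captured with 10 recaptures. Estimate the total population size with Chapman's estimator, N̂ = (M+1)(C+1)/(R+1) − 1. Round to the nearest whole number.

N̂ = (106+1)(39+1)/(10+1) − 1 = 107·40/11 − 1
= 4280/11 − 1 ≈ 389.1 − 1 ≈ 388.1 → 388

N ≈ 388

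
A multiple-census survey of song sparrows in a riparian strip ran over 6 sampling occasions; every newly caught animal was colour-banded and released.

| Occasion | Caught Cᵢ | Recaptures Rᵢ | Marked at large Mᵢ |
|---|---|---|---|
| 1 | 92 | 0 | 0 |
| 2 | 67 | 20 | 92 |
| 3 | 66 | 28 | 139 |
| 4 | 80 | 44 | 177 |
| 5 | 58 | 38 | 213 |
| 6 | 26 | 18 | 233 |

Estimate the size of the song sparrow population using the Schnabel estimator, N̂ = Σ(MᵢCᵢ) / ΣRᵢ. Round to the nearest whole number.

Σ MᵢCᵢ = 0·92 + 92·67 + 139·66 + 177·80 + 213·58 + 233·26 = 0 + 6164 + 9174 + 14160 + 12354 + 6058 = 47910
Σ Rᵢ = 0 + 20 + 28 + 44 + 38 + 18 = 148
N̂ = 47910 / 148 ≈ 323.7 → 324

N ≈ 324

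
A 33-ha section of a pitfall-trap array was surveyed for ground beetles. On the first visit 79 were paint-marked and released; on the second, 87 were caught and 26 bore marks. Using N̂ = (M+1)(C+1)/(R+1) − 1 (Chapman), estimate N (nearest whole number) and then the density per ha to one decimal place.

N̂ = 80·88/27 − 1 = 7040/27 − 1 ≈ 259.7 → 260
Density = N̂ / area = 260 / 33 ≈ 7.88 → 7.9 per ha

density ≈ 7.9 ground beetles per ha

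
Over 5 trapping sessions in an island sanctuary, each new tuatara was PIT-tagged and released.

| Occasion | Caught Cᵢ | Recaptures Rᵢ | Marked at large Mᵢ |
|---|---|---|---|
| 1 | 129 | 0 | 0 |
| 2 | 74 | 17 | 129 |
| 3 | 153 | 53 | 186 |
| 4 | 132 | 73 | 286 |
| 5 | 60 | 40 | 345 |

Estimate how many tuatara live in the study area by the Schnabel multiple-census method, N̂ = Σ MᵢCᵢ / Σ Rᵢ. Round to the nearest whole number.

N ≈ 527

Σ MᵢCᵢ = 0·129 + 129·74 + 186·153 + 286·132 + 345·60 = 0 + 9546 + 28458 + 37752 + 20700 = 96456
Σ Rᵢ = 0 + 17 + 53 + 73 + 40 = 183
N̂ = 96456 / 183 ≈ 527.1 → 527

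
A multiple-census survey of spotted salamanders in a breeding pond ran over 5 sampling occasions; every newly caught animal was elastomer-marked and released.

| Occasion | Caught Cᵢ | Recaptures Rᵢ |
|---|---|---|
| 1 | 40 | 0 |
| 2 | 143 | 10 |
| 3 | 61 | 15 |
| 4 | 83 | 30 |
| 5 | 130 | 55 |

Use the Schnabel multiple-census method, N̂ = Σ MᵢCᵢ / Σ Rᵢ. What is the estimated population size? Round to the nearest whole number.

Marked at large before each occasion: Mᵢ = Σⱼ<ᵢ (Cⱼ − Rⱼ) → M1=0, M2=40, M3=173, M4=219, M5=272
Σ MᵢCᵢ = 0·40 + 40·143 + 173·61 + 219·83 + 272·130 = 0 + 5720 + 10553 + 18177 + 35360 = 69810
Σ Rᵢ = 0 + 10 + 15 + 30 + 55 = 110
N̂ = 69810 / 110 ≈ 634.6 → 635

N ≈ 635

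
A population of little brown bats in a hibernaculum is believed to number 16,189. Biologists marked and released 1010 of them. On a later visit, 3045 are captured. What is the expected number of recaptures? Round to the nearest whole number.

expected recaptures ≈ 190

The marked fraction of the population is 1010/16189, so in a sample of 3045 expect C·(M/N) marked.
E[R] = 1010 × 3045 / 16189 = 3075450 / 16189 ≈ 190.0 → 190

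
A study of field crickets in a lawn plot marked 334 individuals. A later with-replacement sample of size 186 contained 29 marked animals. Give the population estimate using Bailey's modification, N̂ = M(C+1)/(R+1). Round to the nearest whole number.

N̂ = 334·(186+1)/(29+1) = 334·187/30 = 62458/30 ≈ 2081.9 → 2082

N ≈ 2082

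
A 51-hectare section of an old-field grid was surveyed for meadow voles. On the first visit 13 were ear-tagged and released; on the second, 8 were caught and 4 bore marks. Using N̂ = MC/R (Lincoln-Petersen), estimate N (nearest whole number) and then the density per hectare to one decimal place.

N̂ = 13·8/4 = 104/4 = 26
Density = N̂ / area = 26 / 51 ≈ 0.51 → 0.5 per hectare

density ≈ 0.5 meadow voles per hectare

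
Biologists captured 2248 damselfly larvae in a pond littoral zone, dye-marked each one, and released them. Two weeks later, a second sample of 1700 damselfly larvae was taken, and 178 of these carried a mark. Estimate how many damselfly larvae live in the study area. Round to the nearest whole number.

The marked fraction in the recapture sample should equal the marked fraction in the population: 178/1700 = 2248/N.
N = (2248 × 1700) / 178 = 3821600 / 178 ≈ 21469.7 → 21470

N ≈ 21,470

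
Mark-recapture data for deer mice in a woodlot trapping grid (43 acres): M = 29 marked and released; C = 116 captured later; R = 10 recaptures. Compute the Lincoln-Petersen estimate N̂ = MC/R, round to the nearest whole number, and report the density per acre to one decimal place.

density ≈ 7.8 deer mice per acre

N̂ = 29·116/10 = 3364/10 ≈ 336.4 → 336
Density = N̂ / area = 336 / 43 ≈ 7.81 → 7.8 per acre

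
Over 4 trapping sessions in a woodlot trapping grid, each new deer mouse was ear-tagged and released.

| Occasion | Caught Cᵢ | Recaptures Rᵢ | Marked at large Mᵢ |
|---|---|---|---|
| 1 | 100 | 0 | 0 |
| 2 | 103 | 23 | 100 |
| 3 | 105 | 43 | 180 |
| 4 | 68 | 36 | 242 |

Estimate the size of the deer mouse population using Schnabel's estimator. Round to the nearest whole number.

Σ MᵢCᵢ = 0·100 + 100·103 + 180·105 + 242·68 = 0 + 10300 + 18900 + 16456 = 45656
Σ Rᵢ = 0 + 23 + 43 + 36 = 102
N̂ = 45656 / 102 ≈ 447.6 → 448

N ≈ 448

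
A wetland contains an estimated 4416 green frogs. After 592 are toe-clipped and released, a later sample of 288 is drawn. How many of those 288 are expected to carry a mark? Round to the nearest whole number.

The marked fraction of the population is 592/4416, so in a sample of 288 expect C·(M/N) marked.
E[R] = 592 × 288 / 4416 = 170496 / 4416 ≈ 38.6 → 39

expected recaptures ≈ 39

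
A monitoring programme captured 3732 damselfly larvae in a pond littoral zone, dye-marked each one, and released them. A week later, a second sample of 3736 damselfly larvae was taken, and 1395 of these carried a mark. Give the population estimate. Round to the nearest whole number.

N = (3732 × 3736) / 1395 = 13942752 / 1395 ≈ 9994.8 → 9995

N ≈ 9995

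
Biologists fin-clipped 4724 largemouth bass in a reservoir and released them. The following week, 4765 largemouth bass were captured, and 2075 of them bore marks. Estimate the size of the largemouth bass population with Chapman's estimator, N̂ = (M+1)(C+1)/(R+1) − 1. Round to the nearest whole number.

N ≈ 10,846

N̂ = (4724+1)(4765+1)/(2075+1) − 1 = 4725·4766/2076 − 1
= 22519350/2076 − 1 ≈ 10847.47 − 1 ≈ 10846.47 → 10846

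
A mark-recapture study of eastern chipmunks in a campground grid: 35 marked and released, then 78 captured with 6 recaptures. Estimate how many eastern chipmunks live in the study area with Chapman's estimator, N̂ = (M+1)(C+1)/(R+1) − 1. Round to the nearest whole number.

N ≈ 405

N̂ = (35+1)(78+1)/(6+1) − 1 = 36·79/7 − 1
= 2844/7 − 1 ≈ 406.3 − 1 ≈ 405.3 → 405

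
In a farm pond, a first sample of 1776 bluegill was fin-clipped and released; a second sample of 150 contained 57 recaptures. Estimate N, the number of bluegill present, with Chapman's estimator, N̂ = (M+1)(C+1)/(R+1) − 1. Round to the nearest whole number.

N ≈ 4625

N̂ = (1776+1)(150+1)/(57+1) − 1 = 1777·151/58 − 1
= 268327/58 − 1 ≈ 4626.3 − 1 ≈ 4625.3 → 4625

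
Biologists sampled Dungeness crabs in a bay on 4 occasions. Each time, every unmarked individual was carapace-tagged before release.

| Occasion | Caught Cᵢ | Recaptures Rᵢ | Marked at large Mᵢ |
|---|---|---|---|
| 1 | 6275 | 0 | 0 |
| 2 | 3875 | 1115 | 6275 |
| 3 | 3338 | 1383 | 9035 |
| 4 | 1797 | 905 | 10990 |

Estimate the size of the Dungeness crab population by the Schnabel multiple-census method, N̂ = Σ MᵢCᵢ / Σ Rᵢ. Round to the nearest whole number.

N ≈ 21,811

Σ MᵢCᵢ = 0·6275 + 6275·3875 + 9035·3338 + 10990·1797 = 0 + 24315625 + 30158830 + 19749030 = 74223485
Σ Rᵢ = 0 + 1115 + 1383 + 905 = 3403
N̂ = 74223485 / 3403 ≈ 21811.2 → 21811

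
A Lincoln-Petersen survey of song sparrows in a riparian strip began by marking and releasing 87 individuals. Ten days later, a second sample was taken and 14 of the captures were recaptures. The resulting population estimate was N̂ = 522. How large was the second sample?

C = 84

From N = M·C/R: C = N·R / M = 522·14 / 87 = 7308 / 87 = 84.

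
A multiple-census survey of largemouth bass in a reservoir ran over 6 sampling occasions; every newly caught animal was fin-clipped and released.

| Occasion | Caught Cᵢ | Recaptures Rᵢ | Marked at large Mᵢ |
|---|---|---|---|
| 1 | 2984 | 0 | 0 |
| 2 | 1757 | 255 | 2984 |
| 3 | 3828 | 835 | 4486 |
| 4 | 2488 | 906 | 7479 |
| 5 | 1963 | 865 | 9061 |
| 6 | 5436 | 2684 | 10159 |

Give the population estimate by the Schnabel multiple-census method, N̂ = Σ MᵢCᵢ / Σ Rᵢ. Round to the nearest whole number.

N ≈ 20,565

Σ MᵢCᵢ = 0·2984 + 2984·1757 + 4486·3828 + 7479·2488 + 9061·1963 + 10159·5436 = 0 + 5242888 + 17172408 + 18607752 + 17786743 + 55224324 = 114034115
Σ Rᵢ = 0 + 255 + 835 + 906 + 865 + 2684 = 5545
N̂ = 114034115 / 5545 ≈ 20565.2 → 20565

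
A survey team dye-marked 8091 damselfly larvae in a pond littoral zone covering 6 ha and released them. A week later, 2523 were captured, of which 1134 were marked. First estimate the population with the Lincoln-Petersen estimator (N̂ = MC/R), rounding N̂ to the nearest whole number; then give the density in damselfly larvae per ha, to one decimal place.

N̂ = 8091·2523/1134 = 20413593/1134 ≈ 18001.4 → 18001
Density = N̂ / area = 18001 / 6 ≈ 3000.17 → 3000.2 per ha

density ≈ 3000.2 damselfly larvae per ha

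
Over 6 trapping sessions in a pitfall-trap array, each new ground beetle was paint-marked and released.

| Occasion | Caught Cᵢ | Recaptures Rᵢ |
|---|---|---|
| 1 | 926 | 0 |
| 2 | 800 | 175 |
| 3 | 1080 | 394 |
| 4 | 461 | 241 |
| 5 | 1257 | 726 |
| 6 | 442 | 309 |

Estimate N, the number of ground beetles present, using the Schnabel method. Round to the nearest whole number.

N ≈ 4258

Marked at large before each occasion: Mᵢ = Σⱼ<ᵢ (Cⱼ − Rⱼ) → M1=0, M2=926, M3=1551, M4=2237, M5=2457, M6=2988
Σ MᵢCᵢ = 0·926 + 926·800 + 1551·1080 + 2237·461 + 2457·1257 + 2988·442 = 0 + 740800 + 1675080 + 1031257 + 3088449 + 1320696 = 7856282
Σ Rᵢ = 0 + 175 + 394 + 241 + 726 + 309 = 1845
N̂ = 7856282 / 1845 ≈ 4258.1 → 4258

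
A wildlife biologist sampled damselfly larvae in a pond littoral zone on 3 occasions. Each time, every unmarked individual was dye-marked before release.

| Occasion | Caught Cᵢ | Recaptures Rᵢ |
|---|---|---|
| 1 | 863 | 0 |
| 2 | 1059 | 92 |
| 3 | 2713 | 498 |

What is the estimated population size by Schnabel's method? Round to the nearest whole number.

N ≈ 9964

Marked at large before each occasion: Mᵢ = Σⱼ<ᵢ (Cⱼ − Rⱼ) → M1=0, M2=863, M3=1830
Σ MᵢCᵢ = 0·863 + 863·1059 + 1830·2713 = 0 + 913917 + 4964790 = 5878707
Σ Rᵢ = 0 + 92 + 498 = 590
N̂ = 5878707 / 590 ≈ 9963.9 → 9964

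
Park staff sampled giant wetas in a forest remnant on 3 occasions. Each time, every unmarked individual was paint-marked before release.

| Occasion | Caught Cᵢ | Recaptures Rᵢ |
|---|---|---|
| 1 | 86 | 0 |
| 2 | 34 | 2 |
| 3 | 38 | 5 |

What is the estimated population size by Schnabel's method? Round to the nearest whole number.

Marked at large before each occasion: Mᵢ = Σⱼ<ᵢ (Cⱼ − Rⱼ) → M1=0, M2=86, M3=118
Σ MᵢCᵢ = 0·86 + 86·34 + 118·38 = 0 + 2924 + 4484 = 7408
Σ Rᵢ = 0 + 2 + 5 = 7
N̂ = 7408 / 7 ≈ 1058.3 → 1058

N ≈ 1058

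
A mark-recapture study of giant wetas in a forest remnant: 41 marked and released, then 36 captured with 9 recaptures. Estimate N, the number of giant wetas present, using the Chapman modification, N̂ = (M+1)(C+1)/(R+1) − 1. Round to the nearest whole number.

N ≈ 154

N̂ = (41+1)(36+1)/(9+1) − 1 = 42·37/10 − 1
= 1554/10 − 1 ≈ 155.4 − 1 ≈ 154.4 → 154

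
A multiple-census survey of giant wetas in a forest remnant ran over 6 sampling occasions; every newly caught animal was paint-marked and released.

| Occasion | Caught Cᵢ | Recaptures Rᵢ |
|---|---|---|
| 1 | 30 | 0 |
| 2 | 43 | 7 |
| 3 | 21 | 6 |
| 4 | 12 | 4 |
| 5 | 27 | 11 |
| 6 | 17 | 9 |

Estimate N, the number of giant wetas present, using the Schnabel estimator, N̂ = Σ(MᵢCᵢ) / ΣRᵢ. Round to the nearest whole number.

Marked at large before each occasion: Mᵢ = Σⱼ<ᵢ (Cⱼ − Rⱼ) → M1=0, M2=30, M3=66, M4=81, M5=89, M6=105
Σ MᵢCᵢ = 0·30 + 30·43 + 66·21 + 81·12 + 89·27 + 105·17 = 0 + 1290 + 1386 + 972 + 2403 + 1785 = 7836
Σ Rᵢ = 0 + 7 + 6 + 4 + 11 + 9 = 37
N̂ = 7836 / 37 ≈ 211.8 → 212

N ≈ 212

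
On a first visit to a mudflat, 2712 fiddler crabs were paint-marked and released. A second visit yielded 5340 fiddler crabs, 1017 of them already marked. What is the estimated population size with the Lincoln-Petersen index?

N = 14,240

The marked fraction in the recapture sample should equal the marked fraction in the population: 1017/5340 = 2712/N.
N = (2712 × 5340) / 1017 = 14482080 / 1017 = 14240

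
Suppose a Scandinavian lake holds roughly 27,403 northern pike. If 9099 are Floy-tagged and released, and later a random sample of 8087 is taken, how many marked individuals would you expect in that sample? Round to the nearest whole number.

The marked fraction of the population is 9099/27403, so in a sample of 8087 expect C·(M/N) marked.
E[R] = 9099 × 8087 / 27403 = 73583613 / 27403 ≈ 2685.2 → 2685

expected recaptures ≈ 2685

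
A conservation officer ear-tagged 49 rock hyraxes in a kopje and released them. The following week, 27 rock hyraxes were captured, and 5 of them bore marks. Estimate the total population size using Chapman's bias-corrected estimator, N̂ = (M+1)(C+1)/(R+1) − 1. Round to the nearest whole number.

N ≈ 232

N̂ = (49+1)(27+1)/(5+1) − 1 = 50·28/6 − 1
= 1400/6 − 1 ≈ 233.3 − 1 ≈ 232.3 → 232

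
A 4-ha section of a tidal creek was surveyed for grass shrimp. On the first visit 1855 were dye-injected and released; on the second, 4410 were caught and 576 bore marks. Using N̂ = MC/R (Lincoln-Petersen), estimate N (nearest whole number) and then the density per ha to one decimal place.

N̂ = 1855·4410/576 = 8180550/576 ≈ 14202.3 → 14202
Density = N̂ / area = 14202 / 4 ≈ 3550.50 → 3550.5 per ha

density ≈ 3550.5 grass shrimp per ha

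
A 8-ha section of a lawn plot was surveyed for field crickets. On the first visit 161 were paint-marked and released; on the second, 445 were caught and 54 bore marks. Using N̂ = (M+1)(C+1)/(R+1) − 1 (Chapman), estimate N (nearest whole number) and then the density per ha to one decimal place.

density ≈ 164.1 field crickets per ha

N̂ = 162·446/55 − 1 = 72252/55 − 1 ≈ 1312.7 → 1313
Density = N̂ / area = 1313 / 8 ≈ 164.12 → 164.1 per ha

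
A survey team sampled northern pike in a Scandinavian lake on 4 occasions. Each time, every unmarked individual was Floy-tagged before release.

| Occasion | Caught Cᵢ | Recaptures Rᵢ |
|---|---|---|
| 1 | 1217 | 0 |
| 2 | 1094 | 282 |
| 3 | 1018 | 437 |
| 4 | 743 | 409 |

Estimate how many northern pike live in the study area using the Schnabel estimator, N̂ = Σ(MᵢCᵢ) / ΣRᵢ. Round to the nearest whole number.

Marked at large before each occasion: Mᵢ = Σⱼ<ᵢ (Cⱼ − Rⱼ) → M1=0, M2=1217, M3=2029, M4=2610
Σ MᵢCᵢ = 0·1217 + 1217·1094 + 2029·1018 + 2610·743 = 0 + 1331398 + 2065522 + 1939230 = 5336150
Σ Rᵢ = 0 + 282 + 437 + 409 = 1128
N̂ = 5336150 / 1128 ≈ 4730.6 → 4731

N ≈ 4731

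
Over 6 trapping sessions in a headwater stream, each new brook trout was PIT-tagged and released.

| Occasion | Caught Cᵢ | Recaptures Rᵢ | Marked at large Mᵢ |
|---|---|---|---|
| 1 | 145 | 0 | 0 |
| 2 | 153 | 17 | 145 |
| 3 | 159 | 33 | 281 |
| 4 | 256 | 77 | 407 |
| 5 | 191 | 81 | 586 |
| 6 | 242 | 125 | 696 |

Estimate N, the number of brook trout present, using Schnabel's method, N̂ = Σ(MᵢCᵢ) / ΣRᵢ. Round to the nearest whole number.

N ≈ 1356

Σ MᵢCᵢ = 0·145 + 145·153 + 281·159 + 407·256 + 586·191 + 696·242 = 0 + 22185 + 44679 + 104192 + 111926 + 168432 = 451414
Σ Rᵢ = 0 + 17 + 33 + 77 + 81 + 125 = 333
N̂ = 451414 / 333 ≈ 1355.6 → 1356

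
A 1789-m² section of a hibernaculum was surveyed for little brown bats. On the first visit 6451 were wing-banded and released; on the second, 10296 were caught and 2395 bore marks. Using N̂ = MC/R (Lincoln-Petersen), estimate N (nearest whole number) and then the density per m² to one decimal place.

N̂ = 6451·10296/2395 = 66419496/2395 ≈ 27732.6 → 27733
Density = N̂ / area = 27733 / 1789 ≈ 15.50 → 15.5 per m²

density ≈ 15.5 little brown bats per m²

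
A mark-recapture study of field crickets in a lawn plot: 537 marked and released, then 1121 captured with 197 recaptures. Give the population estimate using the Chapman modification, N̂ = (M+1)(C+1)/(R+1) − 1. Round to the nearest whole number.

N̂ = (537+1)(1121+1)/(197+1) − 1 = 538·1122/198 − 1
= 603636/198 − 1 ≈ 3048.7 − 1 ≈ 3047.7 → 3048

N ≈ 3048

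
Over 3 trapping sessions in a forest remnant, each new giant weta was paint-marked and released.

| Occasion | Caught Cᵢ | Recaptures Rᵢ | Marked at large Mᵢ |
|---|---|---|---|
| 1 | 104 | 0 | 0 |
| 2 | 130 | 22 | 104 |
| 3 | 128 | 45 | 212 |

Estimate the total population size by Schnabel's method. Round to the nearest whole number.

Σ MᵢCᵢ = 0·104 + 104·130 + 212·128 = 0 + 13520 + 27136 = 40656
Σ Rᵢ = 0 + 22 + 45 = 67
N̂ = 40656 / 67 ≈ 606.8 → 607

N ≈ 607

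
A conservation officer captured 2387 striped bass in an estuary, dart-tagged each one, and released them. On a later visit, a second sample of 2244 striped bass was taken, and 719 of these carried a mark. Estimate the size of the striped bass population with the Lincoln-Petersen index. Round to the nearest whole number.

N ≈ 7450

If marked individuals mix randomly, R/C ≈ M/N, giving N ≈ M·C/R.
N = (2387 × 2244) / 719 = 5356428 / 719 ≈ 7449.8 → 7450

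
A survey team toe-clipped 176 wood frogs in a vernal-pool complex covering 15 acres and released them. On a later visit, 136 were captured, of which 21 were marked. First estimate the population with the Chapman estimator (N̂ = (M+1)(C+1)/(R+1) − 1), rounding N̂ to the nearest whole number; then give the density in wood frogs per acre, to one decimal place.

density ≈ 73.4 wood frogs per acre

N̂ = 177·137/22 − 1 = 24249/22 − 1 ≈ 1101.2 → 1101
Density = N̂ / area = 1101 / 15 ≈ 73.40 → 73.4 per acre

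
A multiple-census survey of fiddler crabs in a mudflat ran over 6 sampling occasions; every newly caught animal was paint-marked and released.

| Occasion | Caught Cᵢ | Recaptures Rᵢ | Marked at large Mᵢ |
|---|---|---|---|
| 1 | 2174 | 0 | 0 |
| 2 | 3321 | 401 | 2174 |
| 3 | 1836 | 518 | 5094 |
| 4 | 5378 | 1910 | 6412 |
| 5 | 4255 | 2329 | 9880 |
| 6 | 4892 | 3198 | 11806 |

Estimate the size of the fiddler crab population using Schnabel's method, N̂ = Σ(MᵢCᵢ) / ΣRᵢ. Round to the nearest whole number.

Σ MᵢCᵢ = 0·2174 + 2174·3321 + 5094·1836 + 6412·5378 + 9880·4255 + 11806·4892 = 0 + 7219854 + 9352584 + 34483736 + 42039400 + 57754952 = 150850526
Σ Rᵢ = 0 + 401 + 518 + 1910 + 2329 + 3198 = 8356
N̂ = 150850526 / 8356 ≈ 18053.0 → 18053

N ≈ 18,053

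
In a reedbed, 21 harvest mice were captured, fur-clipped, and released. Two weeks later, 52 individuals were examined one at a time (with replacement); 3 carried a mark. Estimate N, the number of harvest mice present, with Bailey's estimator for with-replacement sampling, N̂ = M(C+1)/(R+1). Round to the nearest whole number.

N ≈ 278

N̂ = 21·(52+1)/(3+1) = 21·53/4 = 1113/4 ≈ 278.2 → 278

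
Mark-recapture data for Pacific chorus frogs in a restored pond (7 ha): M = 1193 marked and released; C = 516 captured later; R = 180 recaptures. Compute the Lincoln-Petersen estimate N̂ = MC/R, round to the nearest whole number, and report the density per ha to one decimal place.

density ≈ 488.6 Pacific chorus frogs per ha

N̂ = 1193·516/180 = 615588/180 ≈ 3419.9 → 3420
Density = N̂ / area = 3420 / 7 ≈ 488.57 → 488.6 per ha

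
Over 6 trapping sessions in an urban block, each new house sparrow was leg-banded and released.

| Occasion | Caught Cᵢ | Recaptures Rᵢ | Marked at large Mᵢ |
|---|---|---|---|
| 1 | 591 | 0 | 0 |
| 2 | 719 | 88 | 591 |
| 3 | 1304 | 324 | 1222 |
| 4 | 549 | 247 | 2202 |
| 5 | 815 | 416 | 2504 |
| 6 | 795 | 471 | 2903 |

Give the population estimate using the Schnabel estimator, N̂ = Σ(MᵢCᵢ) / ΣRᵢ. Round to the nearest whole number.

Σ MᵢCᵢ = 0·591 + 591·719 + 1222·1304 + 2202·549 + 2504·815 + 2903·795 = 0 + 424929 + 1593488 + 1208898 + 2040760 + 2307885 = 7575960
Σ Rᵢ = 0 + 88 + 324 + 247 + 416 + 471 = 1546
N̂ = 7575960 / 1546 ≈ 4900.4 → 4900

N ≈ 4900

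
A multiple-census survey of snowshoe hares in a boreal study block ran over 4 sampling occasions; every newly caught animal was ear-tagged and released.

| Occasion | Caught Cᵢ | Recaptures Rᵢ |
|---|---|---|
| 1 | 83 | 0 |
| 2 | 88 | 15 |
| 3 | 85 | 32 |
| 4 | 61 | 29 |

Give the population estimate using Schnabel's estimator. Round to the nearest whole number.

N ≈ 438

Marked at large before each occasion: Mᵢ = Σⱼ<ᵢ (Cⱼ − Rⱼ) → M1=0, M2=83, M3=156, M4=209
Σ MᵢCᵢ = 0·83 + 83·88 + 156·85 + 209·61 = 0 + 7304 + 13260 + 12749 = 33313
Σ Rᵢ = 0 + 15 + 32 + 29 = 76
N̂ = 33313 / 76 ≈ 438.3 → 438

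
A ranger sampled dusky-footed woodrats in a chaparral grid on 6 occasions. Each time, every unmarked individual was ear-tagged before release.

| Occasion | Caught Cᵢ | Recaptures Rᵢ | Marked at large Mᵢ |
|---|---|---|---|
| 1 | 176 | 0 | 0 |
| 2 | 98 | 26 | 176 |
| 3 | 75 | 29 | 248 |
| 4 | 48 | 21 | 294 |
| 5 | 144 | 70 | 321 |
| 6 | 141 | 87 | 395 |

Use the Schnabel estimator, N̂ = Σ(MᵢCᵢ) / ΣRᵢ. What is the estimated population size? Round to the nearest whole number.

N ≈ 652

Σ MᵢCᵢ = 0·176 + 176·98 + 248·75 + 294·48 + 321·144 + 395·141 = 0 + 17248 + 18600 + 14112 + 46224 + 55695 = 151879
Σ Rᵢ = 0 + 26 + 29 + 21 + 70 + 87 = 233
N̂ = 151879 / 233 ≈ 651.8 → 652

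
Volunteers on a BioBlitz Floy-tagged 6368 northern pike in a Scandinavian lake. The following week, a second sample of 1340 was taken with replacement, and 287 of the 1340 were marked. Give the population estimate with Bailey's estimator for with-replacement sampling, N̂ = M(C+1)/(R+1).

N = 29,651

N̂ = 6368·(1340+1)/(287+1) = 6368·1341/288 = 8539488/288 = 29651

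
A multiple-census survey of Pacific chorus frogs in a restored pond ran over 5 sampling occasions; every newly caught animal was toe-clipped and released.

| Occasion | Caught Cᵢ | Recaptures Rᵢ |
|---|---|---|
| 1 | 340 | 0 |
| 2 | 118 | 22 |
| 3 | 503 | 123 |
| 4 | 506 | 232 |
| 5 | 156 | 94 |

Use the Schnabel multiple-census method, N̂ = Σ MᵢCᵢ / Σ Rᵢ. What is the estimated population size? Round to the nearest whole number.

Marked at large before each occasion: Mᵢ = Σⱼ<ᵢ (Cⱼ − Rⱼ) → M1=0, M2=340, M3=436, M4=816, M5=1090
Σ MᵢCᵢ = 0·340 + 340·118 + 436·503 + 816·506 + 1090·156 = 0 + 40120 + 219308 + 412896 + 170040 = 842364
Σ Rᵢ = 0 + 22 + 123 + 232 + 94 = 471
N̂ = 842364 / 471 ≈ 1788.46 → 1788

N ≈ 1788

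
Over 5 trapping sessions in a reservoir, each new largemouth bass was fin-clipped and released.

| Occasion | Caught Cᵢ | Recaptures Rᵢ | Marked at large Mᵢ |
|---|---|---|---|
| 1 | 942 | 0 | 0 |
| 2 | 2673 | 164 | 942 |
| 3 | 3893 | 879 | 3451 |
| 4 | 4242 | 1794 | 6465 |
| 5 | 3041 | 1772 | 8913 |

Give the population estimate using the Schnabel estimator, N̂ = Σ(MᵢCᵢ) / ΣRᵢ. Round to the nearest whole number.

N ≈ 15,292

Σ MᵢCᵢ = 0·942 + 942·2673 + 3451·3893 + 6465·4242 + 8913·3041 = 0 + 2517966 + 13434743 + 27424530 + 27104433 = 70481672
Σ Rᵢ = 0 + 164 + 879 + 1794 + 1772 = 4609
N̂ = 70481672 / 4609 ≈ 15292.2 → 15292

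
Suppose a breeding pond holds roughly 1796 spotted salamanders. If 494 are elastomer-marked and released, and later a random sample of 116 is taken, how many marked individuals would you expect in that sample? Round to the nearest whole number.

expected recaptures ≈ 32

The marked fraction of the population is 494/1796, so in a sample of 116 expect C·(M/N) marked.
E[R] = 494 × 116 / 1796 = 57304 / 1796 ≈ 31.9 → 32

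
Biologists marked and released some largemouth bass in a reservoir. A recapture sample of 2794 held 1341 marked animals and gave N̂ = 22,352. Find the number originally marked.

M = 10728

From N = M·C/R: M = N·R / C = 22352·1341 / 2794 = 29974032 / 2794 = 10728.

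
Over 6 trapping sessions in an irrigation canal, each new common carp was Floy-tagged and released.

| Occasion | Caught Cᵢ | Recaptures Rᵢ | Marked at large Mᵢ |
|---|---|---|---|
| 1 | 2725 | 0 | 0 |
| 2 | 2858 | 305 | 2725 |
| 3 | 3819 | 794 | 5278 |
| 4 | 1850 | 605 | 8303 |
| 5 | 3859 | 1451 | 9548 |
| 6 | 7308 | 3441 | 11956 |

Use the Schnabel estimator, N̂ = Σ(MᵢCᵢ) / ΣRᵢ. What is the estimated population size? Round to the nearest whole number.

Σ MᵢCᵢ = 0·2725 + 2725·2858 + 5278·3819 + 8303·1850 + 9548·3859 + 11956·7308 = 0 + 7788050 + 20156682 + 15360550 + 36845732 + 87374448 = 167525462
Σ Rᵢ = 0 + 305 + 794 + 605 + 1451 + 3441 = 6596
N̂ = 167525462 / 6596 ≈ 25398.0 → 25398

N ≈ 25,398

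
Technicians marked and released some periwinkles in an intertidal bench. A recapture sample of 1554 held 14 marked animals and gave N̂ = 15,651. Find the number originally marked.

From N = M·C/R: M = N·R / C = 15651·14 / 1554 = 219114 / 1554 = 141.

M = 141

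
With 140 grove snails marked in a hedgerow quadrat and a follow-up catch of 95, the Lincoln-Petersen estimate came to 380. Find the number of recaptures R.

R = 35

From N = M·C/R: R = M·C / N = 140·95 / 380 = 13300 / 380 = 35.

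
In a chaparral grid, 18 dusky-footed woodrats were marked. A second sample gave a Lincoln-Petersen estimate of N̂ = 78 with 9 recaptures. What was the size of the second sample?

From N = M·C/R: C = N·R / M = 78·9 / 18 = 702 / 18 = 39.

C = 39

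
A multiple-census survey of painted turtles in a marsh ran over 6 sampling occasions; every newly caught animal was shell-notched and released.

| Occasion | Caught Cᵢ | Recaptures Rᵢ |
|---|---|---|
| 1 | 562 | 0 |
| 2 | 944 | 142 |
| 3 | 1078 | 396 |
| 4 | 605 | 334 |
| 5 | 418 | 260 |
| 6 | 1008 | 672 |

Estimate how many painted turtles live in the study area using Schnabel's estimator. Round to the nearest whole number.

N ≈ 3715

Marked at large before each occasion: Mᵢ = Σⱼ<ᵢ (Cⱼ − Rⱼ) → M1=0, M2=562, M3=1364, M4=2046, M5=2317, M6=2475
Σ MᵢCᵢ = 0·562 + 562·944 + 1364·1078 + 2046·605 + 2317·418 + 2475·1008 = 0 + 530528 + 1470392 + 1237830 + 968506 + 2494800 = 6702056
Σ Rᵢ = 0 + 142 + 396 + 334 + 260 + 672 = 1804
N̂ = 6702056 / 1804 ≈ 3715.1 → 3715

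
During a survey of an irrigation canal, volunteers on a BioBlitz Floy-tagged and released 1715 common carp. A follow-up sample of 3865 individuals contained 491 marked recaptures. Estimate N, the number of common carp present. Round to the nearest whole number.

N ≈ 13,500

If marked individuals mix randomly, R/C ≈ M/N, giving N ≈ M·C/R.
N = (1715 × 3865) / 491 = 6628475 / 491 ≈ 13499.9 → 13500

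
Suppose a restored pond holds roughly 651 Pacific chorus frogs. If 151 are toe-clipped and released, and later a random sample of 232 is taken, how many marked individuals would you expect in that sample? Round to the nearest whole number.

The marked fraction of the population is 151/651, so in a sample of 232 expect C·(M/N) marked.
E[R] = 151 × 232 / 651 = 35032 / 651 ≈ 53.8 → 54

expected recaptures ≈ 54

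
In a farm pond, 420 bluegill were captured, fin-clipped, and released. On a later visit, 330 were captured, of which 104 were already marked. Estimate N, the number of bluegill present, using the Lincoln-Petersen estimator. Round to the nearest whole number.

Lincoln-Petersen assumes M/N = R/C, so N = M·C / R.
N = (420 × 330) / 104 = 138600 / 104 ≈ 1332.7 → 1333

N ≈ 1333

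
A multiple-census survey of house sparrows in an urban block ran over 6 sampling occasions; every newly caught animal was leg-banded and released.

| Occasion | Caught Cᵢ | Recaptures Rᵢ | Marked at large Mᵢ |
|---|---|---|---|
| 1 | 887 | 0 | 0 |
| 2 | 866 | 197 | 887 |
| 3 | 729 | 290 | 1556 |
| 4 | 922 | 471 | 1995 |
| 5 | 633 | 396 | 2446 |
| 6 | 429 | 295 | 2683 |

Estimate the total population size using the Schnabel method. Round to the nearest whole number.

Σ MᵢCᵢ = 0·887 + 887·866 + 1556·729 + 1995·922 + 2446·633 + 2683·429 = 0 + 768142 + 1134324 + 1839390 + 1548318 + 1151007 = 6441181
Σ Rᵢ = 0 + 197 + 290 + 471 + 396 + 295 = 1649
N̂ = 6441181 / 1649 ≈ 3906.1 → 3906

N ≈ 3906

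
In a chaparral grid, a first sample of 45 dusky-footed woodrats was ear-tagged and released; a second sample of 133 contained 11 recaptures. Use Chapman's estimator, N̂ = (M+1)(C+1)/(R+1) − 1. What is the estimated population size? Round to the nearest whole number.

N̂ = (45+1)(133+1)/(11+1) − 1 = 46·134/12 − 1
= 6164/12 − 1 ≈ 513.7 − 1 ≈ 512.7 → 513

N ≈ 513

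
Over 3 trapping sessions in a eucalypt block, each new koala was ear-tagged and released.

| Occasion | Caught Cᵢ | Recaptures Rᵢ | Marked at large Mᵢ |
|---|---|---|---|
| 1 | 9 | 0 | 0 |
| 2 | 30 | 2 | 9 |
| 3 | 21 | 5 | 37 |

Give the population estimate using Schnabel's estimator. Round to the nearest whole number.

N ≈ 150

Σ MᵢCᵢ = 0·9 + 9·30 + 37·21 = 0 + 270 + 777 = 1047
Σ Rᵢ = 0 + 2 + 5 = 7
N̂ = 1047 / 7 ≈ 149.6 → 150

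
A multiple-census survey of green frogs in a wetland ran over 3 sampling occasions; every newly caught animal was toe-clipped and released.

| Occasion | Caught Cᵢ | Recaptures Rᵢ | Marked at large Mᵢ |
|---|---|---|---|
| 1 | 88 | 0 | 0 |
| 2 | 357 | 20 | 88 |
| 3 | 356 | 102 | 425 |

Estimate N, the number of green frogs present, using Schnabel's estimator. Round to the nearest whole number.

Σ MᵢCᵢ = 0·88 + 88·357 + 425·356 = 0 + 31416 + 151300 = 182716
Σ Rᵢ = 0 + 20 + 102 = 122
N̂ = 182716 / 122 ≈ 1497.7 → 1498

N ≈ 1498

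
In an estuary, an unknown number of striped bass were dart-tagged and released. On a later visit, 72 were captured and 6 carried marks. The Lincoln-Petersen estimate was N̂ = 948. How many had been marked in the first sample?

From N = M·C/R: M = N·R / C = 948·6 / 72 = 5688 / 72 = 79.

M = 79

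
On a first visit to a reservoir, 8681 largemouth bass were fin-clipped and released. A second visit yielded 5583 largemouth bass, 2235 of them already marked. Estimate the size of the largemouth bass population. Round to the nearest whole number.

N ≈ 21,685

N = (8681 × 5583) / 2235 = 48466023 / 2235 ≈ 21685.0 → 21685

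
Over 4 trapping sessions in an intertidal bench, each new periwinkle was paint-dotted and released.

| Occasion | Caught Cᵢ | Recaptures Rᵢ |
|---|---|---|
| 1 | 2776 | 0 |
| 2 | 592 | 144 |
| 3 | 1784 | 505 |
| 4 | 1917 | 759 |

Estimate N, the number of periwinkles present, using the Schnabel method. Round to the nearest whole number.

N ≈ 11,383

Marked at large before each occasion: Mᵢ = Σⱼ<ᵢ (Cⱼ − Rⱼ) → M1=0, M2=2776, M3=3224, M4=4503
Σ MᵢCᵢ = 0·2776 + 2776·592 + 3224·1784 + 4503·1917 = 0 + 1643392 + 5751616 + 8632251 = 16027259
Σ Rᵢ = 0 + 144 + 505 + 759 = 1408
N̂ = 16027259 / 1408 ≈ 11383.0 → 11383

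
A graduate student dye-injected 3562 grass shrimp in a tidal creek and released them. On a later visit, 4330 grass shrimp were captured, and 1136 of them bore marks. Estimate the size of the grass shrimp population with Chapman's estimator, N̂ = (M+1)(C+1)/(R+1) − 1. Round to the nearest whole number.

N ≈ 13,571

N̂ = (3562+1)(4330+1)/(1136+1) − 1 = 3563·4331/1137 − 1
= 15431353/1137 − 1 ≈ 13572.0 − 1 ≈ 13571.0 → 13571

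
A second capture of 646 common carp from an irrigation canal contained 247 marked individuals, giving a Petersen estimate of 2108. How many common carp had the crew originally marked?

From N = M·C/R: M = N·R / C = 2108·247 / 646 = 520676 / 646 = 806.

M = 806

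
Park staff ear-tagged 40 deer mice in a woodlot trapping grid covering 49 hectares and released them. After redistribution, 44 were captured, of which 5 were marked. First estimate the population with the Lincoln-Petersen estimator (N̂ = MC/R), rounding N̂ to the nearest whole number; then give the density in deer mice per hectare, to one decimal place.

N̂ = 40·44/5 = 1760/5 = 352
Density = N̂ / area = 352 / 49 ≈ 7.18 → 7.2 per hectare

density ≈ 7.2 deer mice per hectare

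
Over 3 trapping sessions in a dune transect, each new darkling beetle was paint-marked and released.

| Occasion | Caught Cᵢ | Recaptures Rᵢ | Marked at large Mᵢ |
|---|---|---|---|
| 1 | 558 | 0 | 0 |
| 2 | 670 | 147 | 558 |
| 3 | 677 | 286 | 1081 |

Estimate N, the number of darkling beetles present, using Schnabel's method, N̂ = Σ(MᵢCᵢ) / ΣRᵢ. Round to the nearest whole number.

Σ MᵢCᵢ = 0·558 + 558·670 + 1081·677 = 0 + 373860 + 731837 = 1105697
Σ Rᵢ = 0 + 147 + 286 = 433
N̂ = 1105697 / 433 ≈ 2553.6 → 2554

N ≈ 2554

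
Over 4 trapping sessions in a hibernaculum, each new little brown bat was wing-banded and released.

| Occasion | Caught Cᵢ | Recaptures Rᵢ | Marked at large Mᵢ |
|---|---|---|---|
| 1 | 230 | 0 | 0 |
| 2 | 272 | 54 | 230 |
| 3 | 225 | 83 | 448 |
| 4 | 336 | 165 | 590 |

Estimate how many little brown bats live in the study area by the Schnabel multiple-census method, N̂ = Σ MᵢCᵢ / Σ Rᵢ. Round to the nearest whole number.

N ≈ 1197

Σ MᵢCᵢ = 0·230 + 230·272 + 448·225 + 590·336 = 0 + 62560 + 100800 + 198240 = 361600
Σ Rᵢ = 0 + 54 + 83 + 165 = 302
N̂ = 361600 / 302 ≈ 1197.4 → 1197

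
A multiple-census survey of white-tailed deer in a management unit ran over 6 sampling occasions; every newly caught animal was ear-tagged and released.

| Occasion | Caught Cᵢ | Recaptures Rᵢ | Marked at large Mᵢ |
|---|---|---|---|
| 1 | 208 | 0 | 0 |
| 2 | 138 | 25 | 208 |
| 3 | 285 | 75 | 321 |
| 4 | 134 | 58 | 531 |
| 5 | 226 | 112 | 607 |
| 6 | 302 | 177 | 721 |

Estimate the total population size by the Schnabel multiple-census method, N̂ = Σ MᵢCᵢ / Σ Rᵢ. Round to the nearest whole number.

Σ MᵢCᵢ = 0·208 + 208·138 + 321·285 + 531·134 + 607·226 + 721·302 = 0 + 28704 + 91485 + 71154 + 137182 + 217742 = 546267
Σ Rᵢ = 0 + 25 + 75 + 58 + 112 + 177 = 447
N̂ = 546267 / 447 ≈ 1222.1 → 1222

N ≈ 1222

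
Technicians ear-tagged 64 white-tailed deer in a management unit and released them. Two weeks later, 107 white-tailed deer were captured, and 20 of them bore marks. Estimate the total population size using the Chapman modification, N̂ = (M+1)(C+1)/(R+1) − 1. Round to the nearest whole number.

N̂ = (64+1)(107+1)/(20+1) − 1 = 65·108/21 − 1
= 7020/21 − 1 ≈ 334.3 − 1 ≈ 333.3 → 333

N ≈ 333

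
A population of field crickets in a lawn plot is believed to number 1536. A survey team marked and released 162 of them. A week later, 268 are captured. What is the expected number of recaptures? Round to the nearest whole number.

Expected recaptures E[R] = M·C / N.
E[R] = 162 × 268 / 1536 = 43416 / 1536 ≈ 28.3 → 28

expected recaptures ≈ 28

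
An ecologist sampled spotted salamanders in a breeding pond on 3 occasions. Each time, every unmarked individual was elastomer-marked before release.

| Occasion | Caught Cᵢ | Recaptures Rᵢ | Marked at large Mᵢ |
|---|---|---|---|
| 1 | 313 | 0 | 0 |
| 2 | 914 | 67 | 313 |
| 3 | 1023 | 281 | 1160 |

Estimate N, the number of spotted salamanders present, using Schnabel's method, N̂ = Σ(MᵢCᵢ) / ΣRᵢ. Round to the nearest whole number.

Σ MᵢCᵢ = 0·313 + 313·914 + 1160·1023 = 0 + 286082 + 1186680 = 1472762
Σ Rᵢ = 0 + 67 + 281 = 348
N̂ = 1472762 / 348 ≈ 4232.1 → 4232

N ≈ 4232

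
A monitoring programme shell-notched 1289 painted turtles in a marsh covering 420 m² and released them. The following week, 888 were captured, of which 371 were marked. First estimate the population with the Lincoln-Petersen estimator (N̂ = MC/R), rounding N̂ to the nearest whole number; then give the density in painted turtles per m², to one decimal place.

density ≈ 7.3 painted turtles per m²

N̂ = 1289·888/371 = 1144632/371 ≈ 3085.3 → 3085
Density = N̂ / area = 3085 / 420 ≈ 7.345 → 7.3 per m²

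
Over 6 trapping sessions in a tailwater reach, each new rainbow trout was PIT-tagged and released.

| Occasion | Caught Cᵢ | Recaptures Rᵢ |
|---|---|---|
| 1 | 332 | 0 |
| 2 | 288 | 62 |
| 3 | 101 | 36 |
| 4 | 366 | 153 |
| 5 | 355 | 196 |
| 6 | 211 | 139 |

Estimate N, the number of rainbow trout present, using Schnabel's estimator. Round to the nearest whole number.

N ≈ 1513

Marked at large before each occasion: Mᵢ = Σⱼ<ᵢ (Cⱼ − Rⱼ) → M1=0, M2=332, M3=558, M4=623, M5=836, M6=995
Σ MᵢCᵢ = 0·332 + 332·288 + 558·101 + 623·366 + 836·355 + 995·211 = 0 + 95616 + 56358 + 228018 + 296780 + 209945 = 886717
Σ Rᵢ = 0 + 62 + 36 + 153 + 196 + 139 = 586
N̂ = 886717 / 586 ≈ 1513.2 → 1513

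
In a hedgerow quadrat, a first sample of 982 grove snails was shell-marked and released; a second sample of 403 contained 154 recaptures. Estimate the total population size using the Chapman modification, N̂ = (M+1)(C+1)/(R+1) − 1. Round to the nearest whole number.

N ≈ 2561

N̂ = (982+1)(403+1)/(154+1) − 1 = 983·404/155 − 1
= 397132/155 − 1 ≈ 2562.1 − 1 ≈ 2561.1 → 2561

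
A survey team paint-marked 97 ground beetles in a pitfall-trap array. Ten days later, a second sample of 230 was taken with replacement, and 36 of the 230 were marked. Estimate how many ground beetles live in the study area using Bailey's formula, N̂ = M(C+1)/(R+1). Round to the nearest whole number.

N ≈ 606

N̂ = 97·(230+1)/(36+1) = 97·231/37 = 22407/37 ≈ 605.6 → 606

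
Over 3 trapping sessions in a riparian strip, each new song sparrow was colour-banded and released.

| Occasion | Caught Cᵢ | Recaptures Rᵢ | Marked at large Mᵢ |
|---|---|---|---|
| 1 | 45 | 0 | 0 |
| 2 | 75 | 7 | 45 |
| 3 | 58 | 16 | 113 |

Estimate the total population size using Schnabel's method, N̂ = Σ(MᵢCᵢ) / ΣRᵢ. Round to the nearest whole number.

Σ MᵢCᵢ = 0·45 + 45·75 + 113·58 = 0 + 3375 + 6554 = 9929
Σ Rᵢ = 0 + 7 + 16 = 23
N̂ = 9929 / 23 ≈ 431.7 → 432

N ≈ 432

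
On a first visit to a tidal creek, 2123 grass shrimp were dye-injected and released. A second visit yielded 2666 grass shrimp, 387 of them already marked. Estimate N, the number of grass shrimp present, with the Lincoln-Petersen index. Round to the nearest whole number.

The marked fraction in the recapture sample should equal the marked fraction in the population: 387/2666 = 2123/N.
N = (2123 × 2666) / 387 = 5659918 / 387 ≈ 14625.1 → 14625

N ≈ 14,625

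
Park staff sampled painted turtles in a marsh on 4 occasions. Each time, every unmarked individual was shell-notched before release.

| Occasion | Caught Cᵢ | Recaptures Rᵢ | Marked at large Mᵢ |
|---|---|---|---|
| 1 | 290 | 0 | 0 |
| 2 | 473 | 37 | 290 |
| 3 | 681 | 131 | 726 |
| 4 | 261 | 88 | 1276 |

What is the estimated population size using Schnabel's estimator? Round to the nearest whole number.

Σ MᵢCᵢ = 0·290 + 290·473 + 726·681 + 1276·261 = 0 + 137170 + 494406 + 333036 = 964612
Σ Rᵢ = 0 + 37 + 131 + 88 = 256
N̂ = 964612 / 256 ≈ 3768.0 → 3768

N ≈ 3768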